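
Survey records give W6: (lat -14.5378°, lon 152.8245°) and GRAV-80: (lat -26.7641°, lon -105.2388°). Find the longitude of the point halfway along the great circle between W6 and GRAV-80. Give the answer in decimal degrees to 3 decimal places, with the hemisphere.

Bx = cos φ₂ cos Δλ = -0.184673,  By = cos φ₂ sin Δλ = 0.873561
φₘ = atan2(sin φ₁ + sin φ₂, √((cos φ₁ + Bx)² + By²)) = -30.86829°
λₘ = λ₁ + atan2(By, cos φ₁ + Bx) = -159.05761°

159.058°W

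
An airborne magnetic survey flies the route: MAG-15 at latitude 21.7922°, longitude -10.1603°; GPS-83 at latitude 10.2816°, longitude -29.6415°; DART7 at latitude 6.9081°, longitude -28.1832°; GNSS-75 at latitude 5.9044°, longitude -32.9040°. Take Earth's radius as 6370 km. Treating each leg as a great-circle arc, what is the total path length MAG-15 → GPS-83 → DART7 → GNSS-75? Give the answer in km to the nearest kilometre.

3380 km

MAG-15→GPS-83: c = 0.382904 rad, d = 2439.10 km
GPS-83→DART7: c = 0.064030 rad, d = 407.87 km
DART7→GNSS-75: c = 0.083731 rad, d = 533.36 km
Total = 2439.10 + 407.87 + 533.36 = 3380.33 km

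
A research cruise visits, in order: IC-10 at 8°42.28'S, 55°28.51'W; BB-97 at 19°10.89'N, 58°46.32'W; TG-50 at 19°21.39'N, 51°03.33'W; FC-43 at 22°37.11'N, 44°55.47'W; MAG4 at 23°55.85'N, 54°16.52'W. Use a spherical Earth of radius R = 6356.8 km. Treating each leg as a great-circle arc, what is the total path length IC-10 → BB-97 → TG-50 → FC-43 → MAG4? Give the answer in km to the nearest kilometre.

5618 km

IC-10: φ = -8.70467°, λ = -55.47517°
BB-97: φ = +19.18150°, λ = -58.77200°
TG-50: φ = +19.35650°, λ = -51.05550°
FC-43: φ = +22.61850°, λ = -44.92450°
MAG4: φ = +23.93083°, λ = -54.27533°
IC-10→BB-97: c = 0.489999 rad, d = 3114.82 km
BB-97→TG-50: c = 0.127160 rad, d = 808.33 km
TG-50→FC-43: c = 0.114968 rad, d = 730.83 km
FC-43→MAG4: c = 0.151630 rad, d = 963.88 km
Total = 3114.82 + 808.33 + 730.83 + 963.88 = 5617.87 km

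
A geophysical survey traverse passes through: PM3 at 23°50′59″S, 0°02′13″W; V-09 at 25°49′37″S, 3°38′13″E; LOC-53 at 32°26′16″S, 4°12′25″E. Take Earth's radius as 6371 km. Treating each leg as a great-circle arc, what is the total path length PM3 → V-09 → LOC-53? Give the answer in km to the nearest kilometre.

1168 km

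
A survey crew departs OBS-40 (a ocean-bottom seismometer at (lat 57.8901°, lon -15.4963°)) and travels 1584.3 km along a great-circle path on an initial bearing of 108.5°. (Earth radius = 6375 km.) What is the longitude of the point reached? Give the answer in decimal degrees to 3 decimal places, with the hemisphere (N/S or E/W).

6.367°E

δ = d/R = 1584.3/6375 = 0.248518 rad
φ₂ = arcsin(sin φ₁ cos δ + cos φ₁ sin δ cos θ)
   = arcsin(0.84703·0.96928 + 0.53154·0.24597·-0.31730) = 51.21687°
λ₂ = λ₁ + atan2(sin θ sin δ cos φ₁, cos δ − sin φ₁ sin φ₂) = 6.36691°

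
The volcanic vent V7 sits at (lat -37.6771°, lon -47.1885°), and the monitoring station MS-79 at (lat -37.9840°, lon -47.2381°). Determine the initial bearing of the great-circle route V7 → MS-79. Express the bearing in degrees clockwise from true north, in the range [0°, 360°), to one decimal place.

187.3°

Δλ = -0.0496°
y = sin Δλ · cos φ₂ = -0.000682
x = cos φ₁ sin φ₂ − sin φ₁ cos φ₂ cos Δλ = -0.005357
θ = atan2(y, x) = -172.7408° → 187.2592° (mod 360°)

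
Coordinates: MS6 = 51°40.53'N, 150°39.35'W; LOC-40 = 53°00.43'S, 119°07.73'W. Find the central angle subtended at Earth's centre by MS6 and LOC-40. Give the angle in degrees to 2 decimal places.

107.97°

MS6: φ = +51.67550°, λ = -150.65583°
LOC-40: φ = -53.00717°, λ = -119.12883°
Δφ = -104.6827°,  Δλ = 31.5270°
a = sin²(Δφ/2) + cos φ₁ cos φ₂ sin²(Δλ/2) = 0.654271
c = 2·arcsin(√a) = 1.884456 rad = 107.9714°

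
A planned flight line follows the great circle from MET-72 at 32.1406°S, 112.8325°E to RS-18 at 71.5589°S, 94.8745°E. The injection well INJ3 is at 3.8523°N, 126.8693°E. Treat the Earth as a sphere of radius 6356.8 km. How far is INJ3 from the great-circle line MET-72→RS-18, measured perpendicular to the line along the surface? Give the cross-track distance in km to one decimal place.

δ₁₃ = central angle MET-72→INJ3 = 0.669933 rad  (haversine)
θ₁₃ = bearing MET-72→INJ3 = 22.938°,  θ₁₂ = bearing MET-72→RS-18 = 188.623°
dₓₜ = R·arcsin(sin δ₁₃ · sin(θ₁₃ − θ₁₂)) = 6356.8·arcsin(0.62093·sin(-165.685°)) = -979.830 km
|dₓₜ| = 979.830 km

979.8 km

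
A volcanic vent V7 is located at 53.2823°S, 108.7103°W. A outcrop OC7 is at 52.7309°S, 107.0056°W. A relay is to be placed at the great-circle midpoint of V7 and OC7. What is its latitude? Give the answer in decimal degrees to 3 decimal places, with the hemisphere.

53.010°S

Bx = cos φ₂ cos Δλ = 0.605291,  By = cos φ₂ sin Δλ = 0.018014
φₘ = atan2(sin φ₁ + sin φ₂, √((cos φ₁ + Bx)² + By²)) = -53.00965°
λₘ = λ₁ + atan2(By, cos φ₁ + Bx) = -107.85251°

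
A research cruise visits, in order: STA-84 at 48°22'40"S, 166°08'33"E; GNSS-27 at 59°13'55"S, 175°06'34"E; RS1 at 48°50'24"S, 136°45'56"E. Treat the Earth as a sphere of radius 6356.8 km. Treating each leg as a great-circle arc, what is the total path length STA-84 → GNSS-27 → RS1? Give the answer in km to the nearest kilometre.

4040 km

STA-84: φ = -48.37778°, λ = +166.14250°
GNSS-27: φ = -59.23194°, λ = +175.10944°
RS1: φ = -48.84000°, λ = +136.76556°
STA-84→GNSS-27: c = 0.210355 rad, d = 1337.18 km
GNSS-27→RS1: c = 0.425160 rad, d = 2702.66 km
Total = 1337.18 + 2702.66 = 4039.84 km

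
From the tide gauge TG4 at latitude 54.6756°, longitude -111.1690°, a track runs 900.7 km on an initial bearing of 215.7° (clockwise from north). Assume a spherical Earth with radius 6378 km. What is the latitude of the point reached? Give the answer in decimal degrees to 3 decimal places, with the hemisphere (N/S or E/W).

47.875°N

δ = d/R = 900.7/6378 = 0.141220 rad
φ₂ = arcsin(sin φ₁ cos δ + cos φ₁ sin δ cos θ)
   = arcsin(0.81589·0.99005 + 0.57821·0.14075·-0.81208) = 47.87469°
λ₂ = λ₁ + atan2(sin θ sin δ cos φ₁, cos δ − sin φ₁ sin φ₂) = -118.20253°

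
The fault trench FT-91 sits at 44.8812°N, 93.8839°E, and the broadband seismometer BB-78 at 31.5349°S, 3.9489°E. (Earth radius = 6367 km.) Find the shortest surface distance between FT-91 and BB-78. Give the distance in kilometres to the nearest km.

12403 km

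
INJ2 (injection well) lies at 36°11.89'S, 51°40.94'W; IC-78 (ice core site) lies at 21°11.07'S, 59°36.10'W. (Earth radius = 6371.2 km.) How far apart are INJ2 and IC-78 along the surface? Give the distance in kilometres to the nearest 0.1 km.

1837.7 km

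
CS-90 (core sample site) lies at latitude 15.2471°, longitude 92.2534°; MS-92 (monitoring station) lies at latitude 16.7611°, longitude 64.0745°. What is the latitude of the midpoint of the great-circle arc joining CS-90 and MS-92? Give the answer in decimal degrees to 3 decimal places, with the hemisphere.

Bx = cos φ₂ cos Δλ = 0.844028,  By = cos φ₂ sin Δλ = -0.452164
φₘ = atan2(sin φ₁ + sin φ₂, √((cos φ₁ + Bx)² + By²)) = 16.47394°
λₘ = λ₁ + atan2(By, cos φ₁ + Bx) = 78.21845°

16.474°N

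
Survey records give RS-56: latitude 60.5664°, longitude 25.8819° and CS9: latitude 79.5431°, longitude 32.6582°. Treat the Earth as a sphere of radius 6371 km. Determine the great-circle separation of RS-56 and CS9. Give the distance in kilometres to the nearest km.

2122 km

Δφ = 18.9767°,  Δλ = 6.7763°
a = sin²(Δφ/2) + cos φ₁ cos φ₂ sin²(Δλ/2) = 0.027486
c = 2·arcsin(√a) = 0.333117 rad = 19.0862°
d = R·c = 6371 × 0.333117 = 2122.3 km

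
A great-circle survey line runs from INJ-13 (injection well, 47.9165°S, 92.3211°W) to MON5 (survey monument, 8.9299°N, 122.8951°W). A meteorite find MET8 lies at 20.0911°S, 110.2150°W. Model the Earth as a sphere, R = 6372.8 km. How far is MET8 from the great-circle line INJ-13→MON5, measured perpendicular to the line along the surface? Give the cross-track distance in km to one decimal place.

δ₁₃ = central angle INJ-13→MET8 = 0.547311 rad  (haversine)
θ₁₃ = bearing INJ-13→MET8 = 326.324°,  θ₁₂ = bearing INJ-13→MON5 = 325.651°
dₓₜ = R·arcsin(sin δ₁₃ · sin(θ₁₃ − θ₁₂)) = 6372.8·arcsin(0.52039·sin(0.672°)) = 38.911 km
|dₓₜ| = 38.911 km

38.9 km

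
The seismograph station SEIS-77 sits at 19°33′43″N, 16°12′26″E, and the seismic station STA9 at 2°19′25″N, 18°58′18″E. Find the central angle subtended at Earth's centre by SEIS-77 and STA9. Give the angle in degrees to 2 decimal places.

17.45°

SEIS-77: φ = +19.56194°, λ = +16.20722°
STA9: φ = +2.32361°, λ = +18.97167°
Δφ = -17.2383°,  Δλ = 2.7644°
a = sin²(Δφ/2) + cos φ₁ cos φ₂ sin²(Δλ/2) = 0.023008
c = 2·arcsin(√a) = 0.304541 rad = 17.4489°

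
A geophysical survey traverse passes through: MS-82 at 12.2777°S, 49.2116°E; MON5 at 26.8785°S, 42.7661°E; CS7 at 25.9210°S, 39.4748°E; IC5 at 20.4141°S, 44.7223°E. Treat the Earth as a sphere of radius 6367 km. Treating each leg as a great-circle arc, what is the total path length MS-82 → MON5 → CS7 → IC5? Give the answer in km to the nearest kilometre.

2914 km

MS-82→MON5: c = 0.275841 rad, d = 1756.28 km
MON5→CS7: c = 0.054097 rad, d = 344.44 km
CS7→IC5: c = 0.127743 rad, d = 813.34 km
Total = 1756.28 + 344.44 + 813.34 = 2914.05 km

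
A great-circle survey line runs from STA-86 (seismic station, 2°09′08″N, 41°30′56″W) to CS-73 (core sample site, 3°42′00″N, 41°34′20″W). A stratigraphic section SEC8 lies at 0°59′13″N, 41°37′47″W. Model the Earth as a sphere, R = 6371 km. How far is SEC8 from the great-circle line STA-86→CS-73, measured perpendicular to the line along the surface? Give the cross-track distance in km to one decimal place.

17.4 km

STA-86: φ = +2.15222°, λ = -41.51556°
CS-73: φ = +3.70000°, λ = -41.57222°
SEC8: φ = +0.98694°, λ = -41.62972°
δ₁₃ = central angle STA-86→SEC8 = 0.020435 rad  (haversine)
θ₁₃ = bearing STA-86→SEC8 = 185.595°,  θ₁₂ = bearing STA-86→CS-73 = 357.907°
dₓₜ = R·arcsin(sin δ₁₃ · sin(θ₁₃ − θ₁₂)) = 6371·arcsin(0.02043·sin(-172.312°)) = -17.415 km
|dₓₜ| = 17.415 km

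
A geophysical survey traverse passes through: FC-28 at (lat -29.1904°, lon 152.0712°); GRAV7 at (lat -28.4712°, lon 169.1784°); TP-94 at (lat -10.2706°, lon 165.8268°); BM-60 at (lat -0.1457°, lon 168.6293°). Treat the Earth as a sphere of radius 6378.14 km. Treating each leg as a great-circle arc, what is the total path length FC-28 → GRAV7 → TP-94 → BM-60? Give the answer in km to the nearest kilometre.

4894 km

FC-28→GRAV7: c = 0.261638 rad, d = 1668.77 km
GRAV7→TP-94: c = 0.322363 rad, d = 2056.08 km
TP-94→BM-60: c = 0.183286 rad, d = 1169.03 km
Total = 1668.77 + 2056.08 + 1169.03 = 4893.87 km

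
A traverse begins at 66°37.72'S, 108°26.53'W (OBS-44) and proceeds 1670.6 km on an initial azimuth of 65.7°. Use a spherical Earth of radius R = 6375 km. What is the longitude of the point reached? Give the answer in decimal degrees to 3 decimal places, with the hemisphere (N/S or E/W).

82.297°W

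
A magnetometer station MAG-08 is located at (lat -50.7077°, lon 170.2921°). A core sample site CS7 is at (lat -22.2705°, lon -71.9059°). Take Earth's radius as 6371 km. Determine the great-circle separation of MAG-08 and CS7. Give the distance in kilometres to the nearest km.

9880 km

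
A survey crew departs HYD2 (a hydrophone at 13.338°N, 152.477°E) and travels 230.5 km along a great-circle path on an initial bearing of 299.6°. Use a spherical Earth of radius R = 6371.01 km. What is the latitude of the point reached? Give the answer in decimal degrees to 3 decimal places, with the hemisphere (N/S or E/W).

14.355°N

δ = d/R = 230.5/6371.01 = 0.036180 rad
φ₂ = arcsin(sin φ₁ cos δ + cos φ₁ sin δ cos θ)
   = arcsin(0.23070·0.99935 + 0.97303·0.03617·0.49394) = 14.35499°
λ₂ = λ₁ + atan2(sin θ sin δ cos φ₁, cos δ − sin φ₁ sin φ₂) = 150.61659°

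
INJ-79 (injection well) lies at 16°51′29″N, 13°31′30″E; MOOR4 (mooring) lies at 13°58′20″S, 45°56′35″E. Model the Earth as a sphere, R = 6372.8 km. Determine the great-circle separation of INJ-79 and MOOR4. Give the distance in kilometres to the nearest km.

4943 km

INJ-79: φ = +16.85806°, λ = +13.52500°
MOOR4: φ = -13.97222°, λ = +45.94306°
Δφ = -30.8303°,  Δλ = 32.4181°
a = sin²(Δφ/2) + cos φ₁ cos φ₂ sin²(Δλ/2) = 0.143021
c = 2·arcsin(√a) = 0.775661 rad = 44.4421°
d = R·c = 6372.8 × 0.775661 = 4943.1 km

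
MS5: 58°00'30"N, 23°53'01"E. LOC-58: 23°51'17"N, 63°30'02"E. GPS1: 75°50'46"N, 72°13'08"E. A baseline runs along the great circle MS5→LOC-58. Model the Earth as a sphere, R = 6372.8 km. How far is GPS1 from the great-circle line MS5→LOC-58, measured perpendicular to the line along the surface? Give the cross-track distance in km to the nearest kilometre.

2723 km

MS5: φ = +58.00833°, λ = +23.88361°
LOC-58: φ = +23.85472°, λ = +63.50056°
GPS1: φ = +75.84611°, λ = +72.21889°
δ₁₃ = central angle MS5→GPS1 = 0.431119 rad  (haversine)
θ₁₃ = bearing MS5→GPS1 = 25.921°,  θ₁₂ = bearing MS5→LOC-58 = 123.313°
dₓₜ = R·arcsin(sin δ₁₃ · sin(θ₁₃ − θ₁₂)) = 6372.8·arcsin(0.41789·sin(-97.391°)) = -2723.097 km
|dₓₜ| = 2723.097 km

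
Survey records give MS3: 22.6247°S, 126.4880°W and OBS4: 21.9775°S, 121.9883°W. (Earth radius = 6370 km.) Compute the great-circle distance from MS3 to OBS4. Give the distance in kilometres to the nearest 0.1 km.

468.4 km

Δφ = 0.6472°,  Δλ = 4.4997°
a = sin²(Δφ/2) + cos φ₁ cos φ₂ sin²(Δλ/2) = 0.001351
c = 2·arcsin(√a) = 0.073530 rad = 4.2130°
d = R·c = 6370 × 0.073530 = 468.4 km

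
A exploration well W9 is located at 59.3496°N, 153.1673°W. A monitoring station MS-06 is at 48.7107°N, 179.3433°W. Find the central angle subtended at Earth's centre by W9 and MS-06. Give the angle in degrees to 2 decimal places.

18.50°

Δφ = -10.6389°,  Δλ = -26.1760°
a = sin²(Δφ/2) + cos φ₁ cos φ₂ sin²(Δλ/2) = 0.025845
c = 2·arcsin(√a) = 0.322927 rad = 18.5024°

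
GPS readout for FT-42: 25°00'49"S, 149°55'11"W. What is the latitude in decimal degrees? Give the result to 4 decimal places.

25° + 0′/60 + 49″/3600 = 25 + 0.00000 + 0.01361 = 25.0136°

25.0136°S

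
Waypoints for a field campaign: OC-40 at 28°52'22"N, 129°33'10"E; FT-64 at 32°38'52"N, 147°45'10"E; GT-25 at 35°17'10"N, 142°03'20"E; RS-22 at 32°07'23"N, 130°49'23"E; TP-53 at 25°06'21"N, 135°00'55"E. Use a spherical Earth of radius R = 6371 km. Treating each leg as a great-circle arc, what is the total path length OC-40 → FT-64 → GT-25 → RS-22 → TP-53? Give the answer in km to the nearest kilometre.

OC-40: φ = +28.87278°, λ = +129.55278°
FT-64: φ = +32.64778°, λ = +147.75278°
GT-25: φ = +35.28611°, λ = +142.05556°
RS-22: φ = +32.12306°, λ = +130.82306°
TP-53: φ = +25.10583°, λ = +135.01528°
OC-40→FT-64: c = 0.280407 rad, d = 1786.47 km
FT-64→GT-25: c = 0.094428 rad, d = 601.60 km
GT-25→RS-22: c = 0.172059 rad, d = 1096.19 km
RS-22→TP-53: c = 0.138258 rad, d = 880.84 km
Total = 1786.47 + 601.60 + 1096.19 + 880.84 = 4365.11 km

4365 km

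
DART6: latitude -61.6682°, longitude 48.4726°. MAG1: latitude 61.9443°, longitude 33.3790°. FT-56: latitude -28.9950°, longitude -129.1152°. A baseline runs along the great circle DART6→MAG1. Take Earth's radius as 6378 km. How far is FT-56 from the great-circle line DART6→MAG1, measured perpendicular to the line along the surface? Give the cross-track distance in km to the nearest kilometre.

1182 km

δ₁₃ = central angle DART6→FT-56 = 1.558853 rad  (haversine)
θ₁₃ = bearing DART6→FT-56 = 182.110°,  θ₁₂ = bearing DART6→MAG1 = 351.490°
dₓₜ = R·arcsin(sin δ₁₃ · sin(θ₁₃ − θ₁₂)) = 6378·arcsin(0.99993·sin(-169.380°)) = -1182.071 km
|dₓₜ| = 1182.071 km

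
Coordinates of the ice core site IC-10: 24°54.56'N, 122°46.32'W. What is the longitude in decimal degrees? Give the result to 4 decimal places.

122.7720°W

122° + 46.32′/60 = 122 + 0.77200 = 122.7720°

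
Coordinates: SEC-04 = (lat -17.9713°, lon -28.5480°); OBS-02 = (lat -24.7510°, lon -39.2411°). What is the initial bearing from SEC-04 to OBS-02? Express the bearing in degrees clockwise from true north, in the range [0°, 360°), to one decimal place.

233.9°

Δλ = -10.6931°
y = sin Δλ · cos φ₂ = -0.168503
x = cos φ₁ sin φ₂ − sin φ₁ cos φ₂ cos Δλ = -0.122918
θ = atan2(y, x) = -126.1096° → 233.8904° (mod 360°)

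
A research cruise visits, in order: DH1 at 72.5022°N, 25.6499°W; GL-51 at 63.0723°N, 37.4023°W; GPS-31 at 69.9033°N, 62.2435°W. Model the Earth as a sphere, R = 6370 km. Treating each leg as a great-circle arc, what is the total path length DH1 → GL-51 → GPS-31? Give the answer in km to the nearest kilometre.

2477 km

DH1→GL-51: c = 0.181176 rad, d = 1154.09 km
GL-51→GPS-31: c = 0.207719 rad, d = 1323.17 km
Total = 1154.09 + 1323.17 = 2477.26 km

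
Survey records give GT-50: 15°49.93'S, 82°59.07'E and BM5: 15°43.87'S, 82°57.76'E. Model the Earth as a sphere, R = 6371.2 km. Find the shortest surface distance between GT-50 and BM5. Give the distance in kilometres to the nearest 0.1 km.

11.5 km

GT-50: φ = -15.83217°, λ = +82.98450°
BM5: φ = -15.73117°, λ = +82.96267°
Δφ = 0.1010°,  Δλ = -0.0218°
a = sin²(Δφ/2) + cos φ₁ cos φ₂ sin²(Δλ/2) = 0.000001
c = 2·arcsin(√a) = 0.001801 rad = 0.1032°
d = R·c = 6371.2 × 0.001801 = 11.5 km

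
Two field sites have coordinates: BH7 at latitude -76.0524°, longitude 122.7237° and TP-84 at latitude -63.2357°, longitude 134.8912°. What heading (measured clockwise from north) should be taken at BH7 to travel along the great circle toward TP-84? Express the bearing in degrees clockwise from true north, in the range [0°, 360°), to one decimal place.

Δλ = 12.1675°
y = sin Δλ · cos φ₂ = 0.094914
x = cos φ₁ sin φ₂ − sin φ₁ cos φ₂ cos Δλ = 0.212015
θ = atan2(y, x) = 24.1170° → 24.1170° (mod 360°)

24.1°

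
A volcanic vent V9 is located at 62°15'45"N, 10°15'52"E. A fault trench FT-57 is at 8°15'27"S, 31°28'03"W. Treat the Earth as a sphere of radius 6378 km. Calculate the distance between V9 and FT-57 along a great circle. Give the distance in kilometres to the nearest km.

8626 km

V9: φ = +62.26250°, λ = +10.26444°
FT-57: φ = -8.25750°, λ = -31.46750°
Δφ = -70.5200°,  Δλ = -41.7319°
a = sin²(Δφ/2) + cos φ₁ cos φ₂ sin²(Δλ/2) = 0.391695
c = 2·arcsin(√a) = 1.352456 rad = 77.4900°
d = R·c = 6378 × 1.352456 = 8626.0 km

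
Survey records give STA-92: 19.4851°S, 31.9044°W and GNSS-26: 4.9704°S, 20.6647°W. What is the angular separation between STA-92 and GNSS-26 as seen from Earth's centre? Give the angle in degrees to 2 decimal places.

18.18°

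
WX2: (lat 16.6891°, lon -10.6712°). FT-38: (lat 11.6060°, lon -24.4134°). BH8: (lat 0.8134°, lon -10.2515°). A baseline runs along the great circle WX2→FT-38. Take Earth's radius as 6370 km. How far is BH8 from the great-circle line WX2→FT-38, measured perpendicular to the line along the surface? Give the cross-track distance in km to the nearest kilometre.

δ₁₃ = central angle WX2→BH8 = 0.277177 rad  (haversine)
θ₁₃ = bearing WX2→BH8 = 178.466°,  θ₁₂ = bearing WX2→FT-38 = 250.907°
dₓₜ = R·arcsin(sin δ₁₃ · sin(θ₁₃ − θ₁₂)) = 6370·arcsin(0.27364·sin(-72.440°)) = -1681.330 km
|dₓₜ| = 1681.330 km

1681 km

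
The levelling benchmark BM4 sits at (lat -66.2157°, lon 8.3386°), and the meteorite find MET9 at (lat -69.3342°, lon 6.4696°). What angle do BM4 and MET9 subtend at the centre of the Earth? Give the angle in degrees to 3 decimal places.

3.197°

Δφ = -3.1185°,  Δλ = -1.8690°
a = sin²(Δφ/2) + cos φ₁ cos φ₂ sin²(Δλ/2) = 0.000778
c = 2·arcsin(√a) = 0.055803 rad = 3.1973°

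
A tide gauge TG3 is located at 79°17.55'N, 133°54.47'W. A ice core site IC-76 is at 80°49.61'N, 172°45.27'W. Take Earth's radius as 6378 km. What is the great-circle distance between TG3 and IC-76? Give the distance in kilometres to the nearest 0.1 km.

750.2 km

TG3: φ = +79.29250°, λ = -133.90783°
IC-76: φ = +80.82683°, λ = -172.75450°
Δφ = 1.5343°,  Δλ = -38.8467°
a = sin²(Δφ/2) + cos φ₁ cos φ₂ sin²(Δλ/2) = 0.003455
c = 2·arcsin(√a) = 0.117622 rad = 6.7393°
d = R·c = 6378 × 0.117622 = 750.2 km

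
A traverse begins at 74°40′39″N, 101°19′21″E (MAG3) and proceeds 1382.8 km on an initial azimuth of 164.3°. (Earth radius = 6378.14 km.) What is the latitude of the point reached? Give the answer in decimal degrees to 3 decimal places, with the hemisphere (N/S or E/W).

MAG3: φ = +74.67750°, λ = +101.32250°
δ = d/R = 1382.8/6378.14 = 0.216803 rad
φ₂ = arcsin(sin φ₁ cos δ + cos φ₁ sin δ cos θ)
   = arcsin(0.96445·0.97659 + 0.26425·0.21511·-0.96269) = 62.51775°
λ₂ = λ₁ + atan2(sin θ sin δ cos φ₁, cos δ − sin φ₁ sin φ₂) = 108.56887°

62.518°N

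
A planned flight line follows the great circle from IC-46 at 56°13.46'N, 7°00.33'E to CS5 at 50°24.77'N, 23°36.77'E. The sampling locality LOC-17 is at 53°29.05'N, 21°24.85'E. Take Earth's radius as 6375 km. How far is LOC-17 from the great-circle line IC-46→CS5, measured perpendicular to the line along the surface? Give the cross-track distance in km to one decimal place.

IC-46: φ = +56.22433°, λ = +7.00550°
CS5: φ = +50.41283°, λ = +23.61283°
LOC-17: φ = +53.48417°, λ = +21.41417°
δ₁₃ = central angle IC-46→LOC-17 = 0.152126 rad  (haversine)
θ₁₃ = bearing IC-46→LOC-17 = 102.287°,  θ₁₂ = bearing IC-46→CS5 = 113.491°
dₓₜ = R·arcsin(sin δ₁₃ · sin(θ₁₃ − θ₁₂)) = 6375·arcsin(0.15154·sin(-11.204°)) = -187.739 km
|dₓₜ| = 187.739 km

187.7 km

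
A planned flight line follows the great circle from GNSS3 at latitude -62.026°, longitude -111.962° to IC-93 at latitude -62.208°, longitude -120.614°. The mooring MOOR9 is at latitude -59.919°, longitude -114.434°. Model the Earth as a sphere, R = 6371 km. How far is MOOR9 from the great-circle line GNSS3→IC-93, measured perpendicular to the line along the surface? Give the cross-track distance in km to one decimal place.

δ₁₃ = central angle GNSS3→MOOR9 = 0.042309 rad  (haversine)
θ₁₃ = bearing GNSS3→MOOR9 = 329.262°,  θ₁₂ = bearing GNSS3→IC-93 = 263.604°
dₓₜ = R·arcsin(sin δ₁₃ · sin(θ₁₃ − θ₁₂)) = 6371·arcsin(0.04230·sin(65.657°)) = 245.573 km
|dₓₜ| = 245.573 km

245.6 km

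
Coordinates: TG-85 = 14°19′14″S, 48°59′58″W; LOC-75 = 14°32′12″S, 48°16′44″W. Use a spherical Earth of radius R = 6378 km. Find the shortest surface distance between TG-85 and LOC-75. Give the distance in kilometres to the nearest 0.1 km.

81.3 km

TG-85: φ = -14.32056°, λ = -48.99944°
LOC-75: φ = -14.53667°, λ = -48.27889°
Δφ = -0.2161°,  Δλ = 0.7206°
a = sin²(Δφ/2) + cos φ₁ cos φ₂ sin²(Δλ/2) = 0.000041
c = 2·arcsin(√a) = 0.012750 rad = 0.7305°
d = R·c = 6378 × 0.012750 = 81.3 km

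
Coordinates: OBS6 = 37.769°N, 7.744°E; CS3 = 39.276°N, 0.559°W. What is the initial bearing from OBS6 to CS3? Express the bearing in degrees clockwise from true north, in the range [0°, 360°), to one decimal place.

285.6°

Δλ = -8.3030°
y = sin Δλ · cos φ₂ = -0.111787
x = cos φ₁ sin φ₂ − sin φ₁ cos φ₂ cos Δλ = 0.031269
θ = atan2(y, x) = -74.3728° → 285.6272° (mod 360°)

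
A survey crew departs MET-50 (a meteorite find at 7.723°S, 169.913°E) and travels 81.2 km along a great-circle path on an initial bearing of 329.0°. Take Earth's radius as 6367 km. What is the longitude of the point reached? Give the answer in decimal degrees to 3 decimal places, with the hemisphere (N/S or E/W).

δ = d/R = 81.2/6367 = 0.012753 rad
φ₂ = arcsin(sin φ₁ cos δ + cos φ₁ sin δ cos θ)
   = arcsin(-0.13438·0.99992 + 0.99093·0.01275·0.85717) = -7.09650°
λ₂ = λ₁ + atan2(sin θ sin δ cos φ₁, cos δ − sin φ₁ sin φ₂) = 169.53376°

169.534°E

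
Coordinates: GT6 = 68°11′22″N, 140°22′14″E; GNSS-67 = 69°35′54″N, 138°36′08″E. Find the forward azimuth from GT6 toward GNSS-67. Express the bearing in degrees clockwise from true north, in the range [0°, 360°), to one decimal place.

GT6: φ = +68.18944°, λ = +140.37056°
GNSS-67: φ = +69.59833°, λ = +138.60222°
Δλ = -1.7683°
y = sin Δλ · cos φ₂ = -0.010757
x = cos φ₁ sin φ₂ − sin φ₁ cos φ₂ cos Δλ = 0.024741
θ = atan2(y, x) = -23.4987° → 336.5013° (mod 360°)

336.5°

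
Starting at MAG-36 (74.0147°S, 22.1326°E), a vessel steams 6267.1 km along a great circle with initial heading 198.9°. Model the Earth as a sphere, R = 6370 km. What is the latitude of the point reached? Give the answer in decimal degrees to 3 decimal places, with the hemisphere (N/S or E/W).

δ = d/R = 6267.1/6370 = 0.983846 rad
φ₂ = arcsin(sin φ₁ cos δ + cos φ₁ sin δ cos θ)
   = arcsin(-0.96133·0.55382 + 0.27539·0.83263·-0.94609) = -48.53377°
λ₂ = λ₁ + atan2(sin θ sin δ cos φ₁, cos δ − sin φ₁ sin φ₂) = -133.83214°

48.534°S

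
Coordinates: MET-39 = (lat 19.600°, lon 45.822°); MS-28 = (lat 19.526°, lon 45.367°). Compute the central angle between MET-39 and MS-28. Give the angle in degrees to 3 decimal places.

0.435°

Δφ = -0.0740°,  Δλ = -0.4550°
a = sin²(Δφ/2) + cos φ₁ cos φ₂ sin²(Δλ/2) = 0.000014
c = 2·arcsin(√a) = 0.007593 rad = 0.4351°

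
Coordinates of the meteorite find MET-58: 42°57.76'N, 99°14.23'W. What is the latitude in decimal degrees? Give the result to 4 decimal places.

42° + 57.76′/60 = 42 + 0.96267 = 42.9627°

42.9627°N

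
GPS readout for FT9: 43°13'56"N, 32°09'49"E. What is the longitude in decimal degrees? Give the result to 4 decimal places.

32.1636°E

32° + 9′/60 + 49″/3600 = 32 + 0.15000 + 0.01361 = 32.1636°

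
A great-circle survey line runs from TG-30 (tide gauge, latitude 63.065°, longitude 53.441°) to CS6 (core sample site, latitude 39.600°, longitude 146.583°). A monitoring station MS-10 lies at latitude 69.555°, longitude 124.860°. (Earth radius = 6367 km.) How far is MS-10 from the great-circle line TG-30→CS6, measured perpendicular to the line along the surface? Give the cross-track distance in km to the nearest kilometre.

δ₁₃ = central angle TG-30→MS-10 = 0.482622 rad  (haversine)
θ₁₃ = bearing TG-30→MS-10 = 45.514°,  θ₁₂ = bearing TG-30→CS6 = 67.011°
dₓₜ = R·arcsin(sin δ₁₃ · sin(θ₁₃ − θ₁₂)) = 6367·arcsin(0.46410·sin(-21.498°)) = -1088.165 km
|dₓₜ| = 1088.165 km

1088 km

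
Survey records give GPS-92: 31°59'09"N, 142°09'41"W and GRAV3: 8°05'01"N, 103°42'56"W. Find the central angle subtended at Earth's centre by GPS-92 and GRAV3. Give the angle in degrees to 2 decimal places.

GPS-92: φ = +31.98583°, λ = -142.16139°
GRAV3: φ = +8.08361°, λ = -103.71556°
Δφ = -23.9022°,  Δλ = 38.4458°
a = sin²(Δφ/2) + cos φ₁ cos φ₂ sin²(Δλ/2) = 0.133911
c = 2·arcsin(√a) = 0.749284 rad = 42.9308°

42.93°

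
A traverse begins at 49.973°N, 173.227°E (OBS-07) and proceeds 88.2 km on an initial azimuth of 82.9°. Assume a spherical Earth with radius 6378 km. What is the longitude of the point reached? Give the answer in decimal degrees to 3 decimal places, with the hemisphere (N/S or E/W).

δ = d/R = 88.2/6378 = 0.013829 rad
φ₂ = arcsin(sin φ₁ cos δ + cos φ₁ sin δ cos θ)
   = arcsin(0.76574·0.99990 + 0.64315·0.01383·0.12360) = 50.06449°
λ₂ = λ₁ + atan2(sin θ sin δ cos φ₁, cos δ − sin φ₁ sin φ₂) = 174.45189°

174.452°E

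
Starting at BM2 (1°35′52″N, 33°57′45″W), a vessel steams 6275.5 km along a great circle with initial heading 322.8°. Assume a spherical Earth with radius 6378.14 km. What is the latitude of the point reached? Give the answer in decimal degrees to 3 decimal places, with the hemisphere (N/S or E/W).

BM2: φ = +1.59778°, λ = -33.96250°
δ = d/R = 6275.5/6378.14 = 0.983908 rad
φ₂ = arcsin(sin φ₁ cos δ + cos φ₁ sin δ cos θ)
   = arcsin(0.02788·0.55377 + 0.99961·0.83267·0.79653) = 42.72089°
λ₂ = λ₁ + atan2(sin θ sin δ cos φ₁, cos δ − sin φ₁ sin φ₂) = -77.21770°

42.721°N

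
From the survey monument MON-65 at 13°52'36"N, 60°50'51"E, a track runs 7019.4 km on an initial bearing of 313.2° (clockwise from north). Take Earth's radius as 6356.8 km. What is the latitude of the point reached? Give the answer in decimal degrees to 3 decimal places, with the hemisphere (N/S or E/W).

44.541°N

MON-65: φ = +13.87667°, λ = +60.84750°
δ = d/R = 7019.4/6356.8 = 1.104235 rad
φ₂ = arcsin(sin φ₁ cos δ + cos φ₁ sin δ cos θ)
   = arcsin(0.23983·0.44982 + 0.97081·0.89312·0.68455) = 44.54106°
λ₂ = λ₁ + atan2(sin θ sin δ cos φ₁, cos δ − sin φ₁ sin φ₂) = -5.13848°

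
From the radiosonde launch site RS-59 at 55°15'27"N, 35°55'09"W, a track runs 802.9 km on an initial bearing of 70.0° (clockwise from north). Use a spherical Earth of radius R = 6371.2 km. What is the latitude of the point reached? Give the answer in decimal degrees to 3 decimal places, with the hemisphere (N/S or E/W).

57.109°N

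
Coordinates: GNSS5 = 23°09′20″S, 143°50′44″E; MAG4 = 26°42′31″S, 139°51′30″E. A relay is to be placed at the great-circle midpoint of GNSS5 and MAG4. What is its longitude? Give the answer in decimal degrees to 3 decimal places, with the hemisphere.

GNSS5: φ = -23.15556°, λ = +143.84556°
MAG4: φ = -26.70861°, λ = +139.85833°
Bx = cos φ₂ cos Δλ = 0.891142,  By = cos φ₂ sin Δλ = -0.062115
φₘ = atan2(sin φ₁ + sin φ₂, √((cos φ₁ + Bx)² + By²)) = -24.94534°
λₘ = λ₁ + atan2(By, cos φ₁ + Bx) = 141.88070°

141.881°E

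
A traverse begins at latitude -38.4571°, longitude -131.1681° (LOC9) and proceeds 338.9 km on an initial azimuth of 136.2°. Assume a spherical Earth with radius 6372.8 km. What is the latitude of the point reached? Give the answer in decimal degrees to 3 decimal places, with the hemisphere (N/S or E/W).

40.624°S

δ = d/R = 338.9/6372.8 = 0.053179 rad
φ₂ = arcsin(sin φ₁ cos δ + cos φ₁ sin δ cos θ)
   = arcsin(-0.62193·0.99859 + 0.78307·0.05315·-0.72176) = -40.62395°
λ₂ = λ₁ + atan2(sin θ sin δ cos φ₁, cos δ − sin φ₁ sin φ₂) = -128.38977°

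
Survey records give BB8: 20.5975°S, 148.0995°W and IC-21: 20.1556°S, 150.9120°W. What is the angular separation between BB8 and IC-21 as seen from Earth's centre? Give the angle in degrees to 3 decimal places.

2.673°

Δφ = 0.4419°,  Δλ = -2.8125°
a = sin²(Δφ/2) + cos φ₁ cos φ₂ sin²(Δλ/2) = 0.000544
c = 2·arcsin(√a) = 0.046657 rad = 2.6732°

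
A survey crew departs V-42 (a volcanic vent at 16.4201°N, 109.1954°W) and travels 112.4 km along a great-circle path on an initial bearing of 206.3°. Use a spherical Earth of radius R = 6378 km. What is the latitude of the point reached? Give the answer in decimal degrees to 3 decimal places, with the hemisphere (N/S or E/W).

δ = d/R = 112.4/6378 = 0.017623 rad
φ₂ = arcsin(sin φ₁ cos δ + cos φ₁ sin δ cos θ)
   = arcsin(0.28268·0.99984 + 0.95921·0.01762·-0.89649) = 15.51439°
λ₂ = λ₁ + atan2(sin θ sin δ cos φ₁, cos δ − sin φ₁ sin φ₂) = -109.65968°

15.514°N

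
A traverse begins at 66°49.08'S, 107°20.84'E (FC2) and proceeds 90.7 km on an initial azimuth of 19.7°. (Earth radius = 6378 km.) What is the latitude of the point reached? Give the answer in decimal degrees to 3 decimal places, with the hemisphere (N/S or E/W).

FC2: φ = -66.81800°, λ = +107.34733°
δ = d/R = 90.7/6378 = 0.014221 rad
φ₂ = arcsin(sin φ₁ cos δ + cos φ₁ sin δ cos θ)
   = arcsin(-0.91926·0.99990 + 0.39365·0.01422·0.94147) = -66.04941°
λ₂ = λ₁ + atan2(sin θ sin δ cos φ₁, cos δ − sin φ₁ sin φ₂) = 108.02392°

66.049°S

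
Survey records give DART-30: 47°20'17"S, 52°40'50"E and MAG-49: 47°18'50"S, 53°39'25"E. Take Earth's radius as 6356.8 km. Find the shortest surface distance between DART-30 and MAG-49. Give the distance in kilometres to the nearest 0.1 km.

73.5 km

DART-30: φ = -47.33806°, λ = +52.68056°
MAG-49: φ = -47.31389°, λ = +53.65694°
Δφ = 0.0242°,  Δλ = 0.9764°
a = sin²(Δφ/2) + cos φ₁ cos φ₂ sin²(Δλ/2) = 0.000033
c = 2·arcsin(√a) = 0.011559 rad = 0.6623°
d = R·c = 6356.8 × 0.011559 = 73.5 km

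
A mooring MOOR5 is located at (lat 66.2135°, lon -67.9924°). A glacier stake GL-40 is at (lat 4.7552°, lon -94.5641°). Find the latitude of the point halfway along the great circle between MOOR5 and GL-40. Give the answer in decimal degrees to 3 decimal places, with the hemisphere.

36.086°N

Bx = cos φ₂ cos Δλ = 0.891297,  By = cos φ₂ sin Δλ = -0.445778
φₘ = atan2(sin φ₁ + sin φ₂, √((cos φ₁ + Bx)² + By²)) = 36.08628°
λₘ = λ₁ + atan2(By, cos φ₁ + Bx) = -86.99248°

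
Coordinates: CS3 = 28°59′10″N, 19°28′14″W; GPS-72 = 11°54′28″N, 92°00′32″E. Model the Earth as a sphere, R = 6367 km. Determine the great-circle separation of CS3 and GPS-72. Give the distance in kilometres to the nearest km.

11371 km

CS3: φ = +28.98611°, λ = -19.47056°
GPS-72: φ = +11.90778°, λ = +92.00889°
Δφ = -17.0783°,  Δλ = 111.4794°
a = sin²(Δφ/2) + cos φ₁ cos φ₂ sin²(Δλ/2) = 0.606709
c = 2·arcsin(√a) = 1.785868 rad = 102.3227°
d = R·c = 6367 × 1.785868 = 11370.6 km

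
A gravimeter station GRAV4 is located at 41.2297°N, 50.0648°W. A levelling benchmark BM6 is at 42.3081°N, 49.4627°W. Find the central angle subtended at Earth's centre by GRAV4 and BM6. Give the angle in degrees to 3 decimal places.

Δφ = 1.0784°,  Δλ = 0.6021°
a = sin²(Δφ/2) + cos φ₁ cos φ₂ sin²(Δλ/2) = 0.000104
c = 2·arcsin(√a) = 0.020388 rad = 1.1682°

1.168°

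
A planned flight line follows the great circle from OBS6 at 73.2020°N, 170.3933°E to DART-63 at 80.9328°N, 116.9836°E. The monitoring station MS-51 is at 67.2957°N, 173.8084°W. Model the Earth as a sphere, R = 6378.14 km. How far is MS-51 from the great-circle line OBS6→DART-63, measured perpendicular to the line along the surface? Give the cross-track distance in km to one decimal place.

δ₁₃ = central angle OBS6→MS-51 = 0.138110 rad  (haversine)
θ₁₃ = bearing OBS6→MS-51 = 130.245°,  θ₁₂ = bearing OBS6→DART-63 = 327.082°
dₓₜ = R·arcsin(sin δ₁₃ · sin(θ₁₃ − θ₁₂)) = 6378.14·arcsin(0.13767·sin(-196.836°)) = 254.398 km
|dₓₜ| = 254.398 km

254.4 km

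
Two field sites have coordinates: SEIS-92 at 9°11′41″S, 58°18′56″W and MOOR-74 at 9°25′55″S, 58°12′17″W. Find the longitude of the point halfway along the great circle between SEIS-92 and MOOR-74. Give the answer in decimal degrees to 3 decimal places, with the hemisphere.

SEIS-92: φ = -9.19472°, λ = -58.31556°
MOOR-74: φ = -9.43194°, λ = -58.20472°
Bx = cos φ₂ cos Δλ = 0.986479,  By = cos φ₂ sin Δλ = 0.001908
φₘ = atan2(sin φ₁ + sin φ₂, √((cos φ₁ + Bx)² + By²)) = -9.31334°
λₘ = λ₁ + atan2(By, cos φ₁ + Bx) = -58.26016°

58.260°W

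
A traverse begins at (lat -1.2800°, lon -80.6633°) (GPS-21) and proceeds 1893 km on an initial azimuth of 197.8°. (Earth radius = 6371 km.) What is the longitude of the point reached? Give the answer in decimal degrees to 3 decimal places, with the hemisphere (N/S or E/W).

δ = d/R = 1893/6371 = 0.297128 rad
φ₂ = arcsin(sin φ₁ cos δ + cos φ₁ sin δ cos θ)
   = arcsin(-0.02234·0.95618 + 0.99975·0.29277·-0.95213) = -17.46058°
λ₂ = λ₁ + atan2(sin θ sin δ cos φ₁, cos δ − sin φ₁ sin φ₂) = -86.04688°

86.047°W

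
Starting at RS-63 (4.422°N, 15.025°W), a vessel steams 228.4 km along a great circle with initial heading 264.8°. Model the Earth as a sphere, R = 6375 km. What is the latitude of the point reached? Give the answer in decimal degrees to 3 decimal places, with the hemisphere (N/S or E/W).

4.233°N

δ = d/R = 228.4/6375 = 0.035827 rad
φ₂ = arcsin(sin φ₁ cos δ + cos φ₁ sin δ cos θ)
   = arcsin(0.07710·0.99936 + 0.99702·0.03582·-0.09063) = 4.23317°
λ₂ = λ₁ + atan2(sin θ sin δ cos φ₁, cos δ − sin φ₁ sin φ₂) = -17.07490°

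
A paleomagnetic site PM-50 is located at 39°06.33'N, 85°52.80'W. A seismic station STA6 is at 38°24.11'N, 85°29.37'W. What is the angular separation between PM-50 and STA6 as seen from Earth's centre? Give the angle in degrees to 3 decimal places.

0.767°

PM-50: φ = +39.10550°, λ = -85.88000°
STA6: φ = +38.40183°, λ = -85.48950°
Δφ = -0.7037°,  Δλ = 0.3905°
a = sin²(Δφ/2) + cos φ₁ cos φ₂ sin²(Δλ/2) = 0.000045
c = 2·arcsin(√a) = 0.013382 rad = 0.7667°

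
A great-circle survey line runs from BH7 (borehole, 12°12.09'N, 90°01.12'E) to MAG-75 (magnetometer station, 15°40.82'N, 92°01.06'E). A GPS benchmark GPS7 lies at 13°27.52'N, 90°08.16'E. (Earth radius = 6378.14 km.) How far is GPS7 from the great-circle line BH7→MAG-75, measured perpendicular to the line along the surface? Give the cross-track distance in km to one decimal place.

56.5 km

BH7: φ = +12.20150°, λ = +90.01867°
MAG-75: φ = +15.68033°, λ = +92.01767°
GPS7: φ = +13.45867°, λ = +90.13600°
δ₁₃ = central angle BH7→GPS7 = 0.022032 rad  (haversine)
θ₁₃ = bearing BH7→GPS7 = 5.187°,  θ₁₂ = bearing BH7→MAG-75 = 28.913°
dₓₜ = R·arcsin(sin δ₁₃ · sin(θ₁₃ − θ₁₂)) = 6378.14·arcsin(0.02203·sin(-23.727°)) = -56.540 km
|dₓₜ| = 56.540 km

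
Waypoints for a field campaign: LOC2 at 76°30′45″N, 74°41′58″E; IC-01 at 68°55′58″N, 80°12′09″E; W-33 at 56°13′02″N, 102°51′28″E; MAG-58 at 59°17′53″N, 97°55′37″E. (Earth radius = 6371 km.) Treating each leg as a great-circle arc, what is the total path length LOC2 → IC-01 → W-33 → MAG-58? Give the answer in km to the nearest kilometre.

LOC2: φ = +76.51250°, λ = +74.69944°
IC-01: φ = +68.93278°, λ = +80.20250°
W-33: φ = +56.21722°, λ = +102.85778°
MAG-58: φ = +59.29806°, λ = +97.92694°
LOC2→IC-01: c = 0.135189 rad, d = 861.29 km
IC-01→W-33: c = 0.283608 rad, d = 1806.87 km
W-33→MAG-58: c = 0.070668 rad, d = 450.23 km
Total = 861.29 + 1806.87 + 450.23 = 3118.38 km

3118 km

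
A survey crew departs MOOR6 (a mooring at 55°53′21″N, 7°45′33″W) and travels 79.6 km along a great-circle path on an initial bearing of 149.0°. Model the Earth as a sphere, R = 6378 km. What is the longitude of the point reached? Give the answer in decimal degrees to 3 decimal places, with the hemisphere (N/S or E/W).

MOOR6: φ = +55.88917°, λ = -7.75917°
δ = d/R = 79.6/6378 = 0.012480 rad
φ₂ = arcsin(sin φ₁ cos δ + cos φ₁ sin δ cos θ)
   = arcsin(0.82795·0.99992 + 0.56080·0.01248·-0.85717) = 55.27451°
λ₂ = λ₁ + atan2(sin θ sin δ cos φ₁, cos δ − sin φ₁ sin φ₂) = -7.11264°

7.113°W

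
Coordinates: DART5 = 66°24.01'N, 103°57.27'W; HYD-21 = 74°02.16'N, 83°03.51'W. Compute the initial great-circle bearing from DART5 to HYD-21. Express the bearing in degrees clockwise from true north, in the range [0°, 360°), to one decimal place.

33.3°

DART5: φ = +66.40017°, λ = -103.95450°
HYD-21: φ = +74.03600°, λ = -83.05850°
Δλ = 20.8960°
y = sin Δλ · cos φ₂ = 0.098097
x = cos φ₁ sin φ₂ − sin φ₁ cos φ₂ cos Δλ = 0.149452
θ = atan2(y, x) = 33.2799° → 33.2799° (mod 360°)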